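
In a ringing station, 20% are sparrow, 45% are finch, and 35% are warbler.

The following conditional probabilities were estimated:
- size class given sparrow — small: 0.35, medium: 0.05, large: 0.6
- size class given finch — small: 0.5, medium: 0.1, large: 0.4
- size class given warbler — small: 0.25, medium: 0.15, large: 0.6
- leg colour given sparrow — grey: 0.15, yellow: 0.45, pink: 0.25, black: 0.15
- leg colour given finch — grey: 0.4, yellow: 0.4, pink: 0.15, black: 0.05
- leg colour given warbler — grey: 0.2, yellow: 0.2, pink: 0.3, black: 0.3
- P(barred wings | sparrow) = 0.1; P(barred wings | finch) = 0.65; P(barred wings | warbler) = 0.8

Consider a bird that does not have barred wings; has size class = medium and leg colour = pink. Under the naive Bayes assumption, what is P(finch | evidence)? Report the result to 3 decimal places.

0.304

sparrow: 0.2 × 0.05 × 0.25 × (1−0.1) = 0.00225
finch: 0.45 × 0.1 × 0.15 × (1−0.65) = 0.0023625
warbler: 0.35 × 0.15 × 0.3 × (1−0.8) = 0.00315
P(finch | x) = 0.0023625 / 0.0077625 ≈ 0.304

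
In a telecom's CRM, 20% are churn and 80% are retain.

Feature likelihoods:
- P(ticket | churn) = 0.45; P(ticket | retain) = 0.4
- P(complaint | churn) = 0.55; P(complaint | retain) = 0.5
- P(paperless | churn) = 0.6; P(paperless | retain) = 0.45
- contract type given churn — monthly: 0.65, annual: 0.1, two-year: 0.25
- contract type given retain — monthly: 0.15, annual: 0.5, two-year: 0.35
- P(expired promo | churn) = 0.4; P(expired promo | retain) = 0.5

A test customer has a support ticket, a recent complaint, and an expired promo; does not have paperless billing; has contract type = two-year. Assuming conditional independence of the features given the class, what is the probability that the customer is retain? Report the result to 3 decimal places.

churn: 0.2 × 0.45 × 0.55 × (1−0.6) × 0.25 × 0.4 = 0.00198
retain: 0.8 × 0.4 × 0.5 × (1−0.45) × 0.35 × 0.5 = 0.0154
P(retain | x) = 0.0154 / 0.01738 ≈ 0.886

0.886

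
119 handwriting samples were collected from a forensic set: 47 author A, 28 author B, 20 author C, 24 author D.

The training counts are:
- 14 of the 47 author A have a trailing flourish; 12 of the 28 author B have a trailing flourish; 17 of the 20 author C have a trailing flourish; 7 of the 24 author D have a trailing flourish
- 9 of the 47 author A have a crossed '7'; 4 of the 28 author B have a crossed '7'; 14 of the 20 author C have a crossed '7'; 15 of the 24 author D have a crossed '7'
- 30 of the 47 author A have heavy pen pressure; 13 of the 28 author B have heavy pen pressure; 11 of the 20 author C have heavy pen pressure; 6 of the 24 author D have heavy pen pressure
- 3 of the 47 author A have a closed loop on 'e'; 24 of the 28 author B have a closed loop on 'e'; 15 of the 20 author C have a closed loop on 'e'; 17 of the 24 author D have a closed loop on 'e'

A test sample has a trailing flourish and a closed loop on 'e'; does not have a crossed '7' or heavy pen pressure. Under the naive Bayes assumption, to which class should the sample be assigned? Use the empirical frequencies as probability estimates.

author B

author A: (47/119) × (14/47) × (38/47) × (17/47) × (3/47) ≈ 0.00219605
author B: (28/119) × (12/28) × (24/28) × (15/28) × (24/28) ≈ 0.0396893
author C: (20/119) × (17/20) × (6/20) × (9/20) × (15/20) ≈ 0.0144643
author D: (24/119) × (7/24) × (9/24) × (18/24) × (17/24) = 0.01171875
Highest score → author B.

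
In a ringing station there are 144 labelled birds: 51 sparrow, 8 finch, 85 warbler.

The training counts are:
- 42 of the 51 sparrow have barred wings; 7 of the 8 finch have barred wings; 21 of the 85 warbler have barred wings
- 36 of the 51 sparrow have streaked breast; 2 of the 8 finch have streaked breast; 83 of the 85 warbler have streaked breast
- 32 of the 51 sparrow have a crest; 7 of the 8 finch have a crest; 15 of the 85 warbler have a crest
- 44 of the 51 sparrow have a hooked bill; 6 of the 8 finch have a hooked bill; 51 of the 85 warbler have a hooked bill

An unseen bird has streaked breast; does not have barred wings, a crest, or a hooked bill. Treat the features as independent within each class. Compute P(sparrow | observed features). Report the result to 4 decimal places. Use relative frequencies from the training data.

0.0155

sparrow: (51/144) × (9/51) × (36/51) × (19/51) × (7/51) ≈ 0.00225592
finch: (8/144) × (1/8) × (2/8) × (1/8) × (2/8) ≈ 0.0000542535
warbler: (85/144) × (64/85) × (83/85) × (70/85) × (34/85) ≈ 0.14296
P(sparrow | x) = 0.00225592 / 0.1452701735 ≈ 0.0155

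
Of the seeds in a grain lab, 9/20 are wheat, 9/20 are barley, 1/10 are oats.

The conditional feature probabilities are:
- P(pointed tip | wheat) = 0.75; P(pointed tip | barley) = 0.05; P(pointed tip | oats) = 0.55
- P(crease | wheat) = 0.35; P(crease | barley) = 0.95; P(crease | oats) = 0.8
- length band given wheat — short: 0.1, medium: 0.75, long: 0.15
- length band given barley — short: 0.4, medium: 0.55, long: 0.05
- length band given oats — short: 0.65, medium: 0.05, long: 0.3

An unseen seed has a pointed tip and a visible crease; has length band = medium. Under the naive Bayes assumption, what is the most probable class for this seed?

wheat

wheat: 0.45 × 0.75 × 0.35 × 0.75 = 0.08859375
barley: 0.45 × 0.05 × 0.95 × 0.55 = 0.01175625
oats: 0.1 × 0.55 × 0.8 × 0.05 = 0.0022
Highest score → wheat.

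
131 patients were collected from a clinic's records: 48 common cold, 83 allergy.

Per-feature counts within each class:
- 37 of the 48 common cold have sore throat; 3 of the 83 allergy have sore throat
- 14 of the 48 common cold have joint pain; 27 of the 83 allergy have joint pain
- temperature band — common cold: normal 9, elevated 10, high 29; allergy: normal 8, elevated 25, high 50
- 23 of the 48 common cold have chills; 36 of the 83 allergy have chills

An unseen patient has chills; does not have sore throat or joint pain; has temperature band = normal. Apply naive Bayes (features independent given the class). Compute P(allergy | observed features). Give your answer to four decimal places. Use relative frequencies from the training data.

common cold: (48/131) × (11/48) × (34/48) × (9/48) × (23/48) ≈ 0.00534376
allergy: (83/131) × (80/83) × (56/83) × (8/83) × (36/83) ≈ 0.0172252
P(allergy | x) = 0.0172252 / 0.02256896 ≈ 0.7632

0.7632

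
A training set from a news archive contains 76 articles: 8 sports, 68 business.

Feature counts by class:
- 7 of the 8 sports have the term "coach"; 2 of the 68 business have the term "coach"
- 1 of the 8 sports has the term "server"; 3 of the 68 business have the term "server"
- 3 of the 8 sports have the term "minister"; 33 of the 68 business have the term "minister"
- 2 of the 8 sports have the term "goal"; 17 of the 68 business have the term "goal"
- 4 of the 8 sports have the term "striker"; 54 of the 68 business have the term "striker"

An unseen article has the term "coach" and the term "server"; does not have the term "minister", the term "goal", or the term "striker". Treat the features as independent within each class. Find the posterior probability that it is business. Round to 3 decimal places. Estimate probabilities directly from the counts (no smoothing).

sports: (8/76) × (7/8) × (1/8) × (5/8) × (6/8) × (4/8) ≈ 0.0026984
business: (68/76) × (2/68) × (3/68) × (35/68) × (51/68) × (14/68) ≈ 0.0000922716
P(business | x) = 0.0000922716 / 0.0027906716 ≈ 0.033

0.033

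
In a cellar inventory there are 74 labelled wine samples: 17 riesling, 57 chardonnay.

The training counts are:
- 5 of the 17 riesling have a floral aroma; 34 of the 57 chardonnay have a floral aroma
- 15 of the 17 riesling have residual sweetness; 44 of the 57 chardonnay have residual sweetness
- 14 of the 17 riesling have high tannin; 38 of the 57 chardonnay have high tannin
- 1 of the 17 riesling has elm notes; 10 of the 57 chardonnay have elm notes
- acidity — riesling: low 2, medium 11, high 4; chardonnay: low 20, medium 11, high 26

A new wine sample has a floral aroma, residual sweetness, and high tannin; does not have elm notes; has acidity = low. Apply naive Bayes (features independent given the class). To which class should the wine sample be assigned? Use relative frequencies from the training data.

chardonnay

riesling: (17/74) × (5/17) × (15/17) × (14/17) × (16/17) × (2/17) ≈ 0.00543641
chardonnay: (57/74) × (34/57) × (44/57) × (38/57) × (47/57) × (20/57) ≈ 0.0684088
Highest score → chardonnay.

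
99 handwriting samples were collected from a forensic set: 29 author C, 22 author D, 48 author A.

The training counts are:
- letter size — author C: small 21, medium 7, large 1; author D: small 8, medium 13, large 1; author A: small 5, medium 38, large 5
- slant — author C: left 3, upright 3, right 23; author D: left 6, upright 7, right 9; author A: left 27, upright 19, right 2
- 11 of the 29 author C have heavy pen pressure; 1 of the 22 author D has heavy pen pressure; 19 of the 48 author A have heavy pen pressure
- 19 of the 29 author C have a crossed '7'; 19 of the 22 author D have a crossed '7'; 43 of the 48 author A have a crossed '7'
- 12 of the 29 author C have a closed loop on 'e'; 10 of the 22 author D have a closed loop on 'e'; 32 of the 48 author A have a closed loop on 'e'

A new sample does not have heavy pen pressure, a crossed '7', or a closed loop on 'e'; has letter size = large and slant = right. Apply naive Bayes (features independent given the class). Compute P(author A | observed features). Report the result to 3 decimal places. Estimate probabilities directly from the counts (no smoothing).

author C: (29/99) × (1/29) × (23/29) × (18/29) × (10/29) × (17/29) ≈ 0.00100513
author D: (22/99) × (1/22) × (9/22) × (21/22) × (3/22) × (12/22) ≈ 0.000293385
author A: (48/99) × (5/48) × (2/48) × (29/48) × (5/48) × (16/48) ≈ 0.0000441456
P(author A | x) = 0.0000441456 / 0.0013426606 ≈ 0.033

0.033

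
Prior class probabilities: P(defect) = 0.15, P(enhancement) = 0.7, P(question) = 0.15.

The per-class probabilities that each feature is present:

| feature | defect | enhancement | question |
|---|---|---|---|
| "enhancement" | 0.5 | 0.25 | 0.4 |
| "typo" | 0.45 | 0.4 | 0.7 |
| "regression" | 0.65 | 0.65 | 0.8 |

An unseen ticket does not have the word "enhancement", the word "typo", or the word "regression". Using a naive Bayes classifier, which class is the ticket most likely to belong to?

enhancement

defect: 0.15 × (1−0.5) × (1−0.45) × (1−0.65) = 0.0144375
enhancement: 0.7 × (1−0.25) × (1−0.4) × (1−0.65) = 0.11025
question: 0.15 × (1−0.4) × (1−0.7) × (1−0.8) = 0.0054
Highest score → enhancement.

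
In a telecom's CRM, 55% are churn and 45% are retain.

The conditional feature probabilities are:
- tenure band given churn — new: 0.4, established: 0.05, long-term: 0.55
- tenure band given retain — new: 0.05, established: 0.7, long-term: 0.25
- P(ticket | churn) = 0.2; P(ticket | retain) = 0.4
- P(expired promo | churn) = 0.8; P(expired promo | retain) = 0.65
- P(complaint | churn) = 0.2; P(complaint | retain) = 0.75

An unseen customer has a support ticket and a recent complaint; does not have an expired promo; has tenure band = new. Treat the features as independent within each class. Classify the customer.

churn: 0.55 × 0.4 × 0.2 × (1−0.8) × 0.2 = 0.00176
retain: 0.45 × 0.05 × 0.4 × (1−0.65) × 0.75 = 0.0023625
Highest score → retain.

retain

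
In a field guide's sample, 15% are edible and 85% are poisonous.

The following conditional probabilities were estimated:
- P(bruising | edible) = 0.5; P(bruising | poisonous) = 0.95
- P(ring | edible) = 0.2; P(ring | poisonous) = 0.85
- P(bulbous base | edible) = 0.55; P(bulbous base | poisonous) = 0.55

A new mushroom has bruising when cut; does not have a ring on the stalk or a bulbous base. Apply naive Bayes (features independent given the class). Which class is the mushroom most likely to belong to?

poisonous

edible: 0.15 × 0.5 × (1−0.2) × (1−0.55) = 0.027
poisonous: 0.85 × 0.95 × (1−0.85) × (1−0.55) = 0.05450625
Highest score → poisonous.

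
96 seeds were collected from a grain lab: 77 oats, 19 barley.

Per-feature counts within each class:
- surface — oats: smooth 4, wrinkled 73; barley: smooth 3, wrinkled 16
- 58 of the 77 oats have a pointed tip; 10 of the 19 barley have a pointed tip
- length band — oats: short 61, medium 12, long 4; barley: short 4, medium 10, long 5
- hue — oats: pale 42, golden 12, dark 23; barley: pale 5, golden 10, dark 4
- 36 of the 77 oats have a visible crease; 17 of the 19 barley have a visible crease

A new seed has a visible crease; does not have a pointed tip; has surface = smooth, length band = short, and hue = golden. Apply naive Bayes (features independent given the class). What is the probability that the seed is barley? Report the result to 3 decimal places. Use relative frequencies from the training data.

0.712

oats: (77/96) × (4/77) × (19/77) × (61/77) × (12/77) × (36/77) ≈ 0.000593462
barley: (19/96) × (3/19) × (9/19) × (4/19) × (10/19) × (17/19) ≈ 0.00146753
P(barley | x) = 0.00146753 / 0.002060992 ≈ 0.712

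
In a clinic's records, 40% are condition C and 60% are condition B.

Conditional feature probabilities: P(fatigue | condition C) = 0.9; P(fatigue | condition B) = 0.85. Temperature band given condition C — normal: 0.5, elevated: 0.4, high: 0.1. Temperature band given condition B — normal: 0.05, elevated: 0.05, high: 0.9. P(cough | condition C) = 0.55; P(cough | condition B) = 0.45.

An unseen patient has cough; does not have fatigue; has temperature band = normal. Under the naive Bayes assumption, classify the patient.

condition C

condition C: 0.4 × (1−0.9) × 0.5 × 0.55 = 0.011
condition B: 0.6 × (1−0.85) × 0.05 × 0.45 = 0.002025
Highest score → condition C.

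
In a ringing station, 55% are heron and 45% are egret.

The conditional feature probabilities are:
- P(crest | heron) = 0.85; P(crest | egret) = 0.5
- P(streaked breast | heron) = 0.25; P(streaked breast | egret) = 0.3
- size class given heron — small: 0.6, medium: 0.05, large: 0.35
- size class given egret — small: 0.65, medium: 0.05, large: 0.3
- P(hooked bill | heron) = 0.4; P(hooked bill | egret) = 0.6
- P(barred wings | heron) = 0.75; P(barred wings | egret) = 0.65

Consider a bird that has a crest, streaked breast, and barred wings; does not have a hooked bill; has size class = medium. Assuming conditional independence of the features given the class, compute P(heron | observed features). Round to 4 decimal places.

heron: 0.55 × 0.85 × 0.25 × 0.05 × (1−0.4) × 0.75 = 0.0026296875
egret: 0.45 × 0.5 × 0.3 × 0.05 × (1−0.6) × 0.65 = 0.0008775
P(heron | x) = 0.0026296875 / 0.0035071875 ≈ 0.7498

0.7498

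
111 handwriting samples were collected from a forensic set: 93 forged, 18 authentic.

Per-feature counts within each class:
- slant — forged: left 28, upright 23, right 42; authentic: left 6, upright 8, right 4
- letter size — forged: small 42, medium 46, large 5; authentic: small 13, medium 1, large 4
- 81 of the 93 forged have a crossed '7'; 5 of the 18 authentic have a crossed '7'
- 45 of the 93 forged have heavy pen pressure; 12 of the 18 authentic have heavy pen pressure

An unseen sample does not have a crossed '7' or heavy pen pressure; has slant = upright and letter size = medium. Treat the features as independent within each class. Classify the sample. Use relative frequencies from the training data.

forged: (93/111) × (23/93) × (46/93) × (12/93) × (48/93) ≈ 0.00682553
authentic: (18/111) × (8/18) × (1/18) × (13/18) × (6/18) ≈ 0.000963927
Highest score → forged.

forged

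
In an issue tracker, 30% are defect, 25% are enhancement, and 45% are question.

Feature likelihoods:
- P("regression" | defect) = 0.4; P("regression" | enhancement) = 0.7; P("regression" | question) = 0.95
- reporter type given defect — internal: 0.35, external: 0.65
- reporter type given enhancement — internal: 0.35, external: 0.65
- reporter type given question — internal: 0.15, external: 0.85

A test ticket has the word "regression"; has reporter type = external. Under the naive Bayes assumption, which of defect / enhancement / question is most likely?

question

defect: 0.3 × 0.4 × 0.65 = 0.078
enhancement: 0.25 × 0.7 × 0.65 = 0.11375
question: 0.45 × 0.95 × 0.85 = 0.363375
Highest score → question.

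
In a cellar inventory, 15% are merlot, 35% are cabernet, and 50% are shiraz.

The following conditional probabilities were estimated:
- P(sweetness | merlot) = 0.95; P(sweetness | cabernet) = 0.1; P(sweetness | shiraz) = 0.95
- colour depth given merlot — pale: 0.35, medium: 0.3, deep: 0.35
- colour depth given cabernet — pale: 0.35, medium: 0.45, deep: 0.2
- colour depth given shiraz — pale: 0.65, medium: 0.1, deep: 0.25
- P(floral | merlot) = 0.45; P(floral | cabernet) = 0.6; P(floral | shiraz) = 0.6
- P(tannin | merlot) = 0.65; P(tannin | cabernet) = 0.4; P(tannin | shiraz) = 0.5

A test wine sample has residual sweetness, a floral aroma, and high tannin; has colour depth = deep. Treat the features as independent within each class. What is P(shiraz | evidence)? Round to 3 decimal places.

0.687

merlot: 0.15 × 0.95 × 0.35 × 0.45 × 0.65 = 0.0145884375
cabernet: 0.35 × 0.1 × 0.2 × 0.6 × 0.4 = 0.00168
shiraz: 0.5 × 0.95 × 0.25 × 0.6 × 0.5 = 0.035625
P(shiraz | x) = 0.035625 / 0.0518934375 ≈ 0.687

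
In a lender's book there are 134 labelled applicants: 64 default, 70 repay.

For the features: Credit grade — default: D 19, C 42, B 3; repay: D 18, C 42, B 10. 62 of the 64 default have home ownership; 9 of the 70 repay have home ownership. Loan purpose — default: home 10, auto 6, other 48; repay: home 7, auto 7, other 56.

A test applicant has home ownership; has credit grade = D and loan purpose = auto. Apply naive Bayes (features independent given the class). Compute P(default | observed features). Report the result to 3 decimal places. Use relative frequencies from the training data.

0.882

default: (64/134) × (19/64) × (62/64) × (6/64) ≈ 0.0128775
repay: (70/134) × (18/70) × (9/70) × (7/70) ≈ 0.00172708
P(default | x) = 0.0128775 / 0.01460458 ≈ 0.882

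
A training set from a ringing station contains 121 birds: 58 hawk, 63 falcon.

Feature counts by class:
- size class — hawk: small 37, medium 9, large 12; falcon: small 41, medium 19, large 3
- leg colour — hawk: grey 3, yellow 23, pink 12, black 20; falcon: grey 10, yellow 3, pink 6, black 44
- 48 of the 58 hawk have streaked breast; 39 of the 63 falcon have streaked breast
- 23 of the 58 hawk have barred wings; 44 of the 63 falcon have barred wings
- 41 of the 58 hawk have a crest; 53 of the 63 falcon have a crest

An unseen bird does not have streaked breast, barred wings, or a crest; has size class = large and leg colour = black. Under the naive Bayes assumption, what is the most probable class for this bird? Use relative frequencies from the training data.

hawk: (58/121) × (12/58) × (20/58) × (10/58) × (35/58) × (17/58) ≈ 0.00104287
falcon: (63/121) × (3/63) × (44/63) × (24/63) × (19/63) × (10/63) ≈ 0.000315785
Highest score → hawk.

hawk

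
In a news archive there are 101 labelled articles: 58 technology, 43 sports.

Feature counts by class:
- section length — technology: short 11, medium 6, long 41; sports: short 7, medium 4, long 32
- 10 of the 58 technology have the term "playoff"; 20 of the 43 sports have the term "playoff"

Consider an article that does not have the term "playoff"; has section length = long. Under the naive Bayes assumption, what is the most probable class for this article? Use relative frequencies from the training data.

technology

technology: (58/101) × (41/58) × (48/58) ≈ 0.335951
sports: (43/101) × (32/43) × (23/43) ≈ 0.169468
Highest score → technology.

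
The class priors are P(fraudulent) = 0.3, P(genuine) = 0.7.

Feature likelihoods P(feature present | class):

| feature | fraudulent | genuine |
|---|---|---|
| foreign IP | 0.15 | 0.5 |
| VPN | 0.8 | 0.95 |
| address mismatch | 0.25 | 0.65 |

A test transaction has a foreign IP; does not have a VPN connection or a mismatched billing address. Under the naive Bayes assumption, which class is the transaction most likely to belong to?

fraudulent: 0.3 × 0.15 × (1−0.8) × (1−0.25) = 0.00675
genuine: 0.7 × 0.5 × (1−0.95) × (1−0.65) = 0.006125
Highest score → fraudulent.

fraudulent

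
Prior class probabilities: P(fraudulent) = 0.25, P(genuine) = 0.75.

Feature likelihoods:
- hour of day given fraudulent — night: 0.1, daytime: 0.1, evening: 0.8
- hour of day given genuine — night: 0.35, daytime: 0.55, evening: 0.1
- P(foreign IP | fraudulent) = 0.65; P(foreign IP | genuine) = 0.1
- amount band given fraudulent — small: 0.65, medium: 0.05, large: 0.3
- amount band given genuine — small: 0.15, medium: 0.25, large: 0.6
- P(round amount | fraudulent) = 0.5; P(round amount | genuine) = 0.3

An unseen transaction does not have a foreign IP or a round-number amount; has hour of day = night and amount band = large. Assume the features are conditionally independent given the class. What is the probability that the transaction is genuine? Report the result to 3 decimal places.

fraudulent: 0.25 × 0.1 × (1−0.65) × 0.3 × (1−0.5) = 0.0013125
genuine: 0.75 × 0.35 × (1−0.1) × 0.6 × (1−0.3) = 0.099225
P(genuine | x) = 0.099225 / 0.1005375 ≈ 0.987

0.987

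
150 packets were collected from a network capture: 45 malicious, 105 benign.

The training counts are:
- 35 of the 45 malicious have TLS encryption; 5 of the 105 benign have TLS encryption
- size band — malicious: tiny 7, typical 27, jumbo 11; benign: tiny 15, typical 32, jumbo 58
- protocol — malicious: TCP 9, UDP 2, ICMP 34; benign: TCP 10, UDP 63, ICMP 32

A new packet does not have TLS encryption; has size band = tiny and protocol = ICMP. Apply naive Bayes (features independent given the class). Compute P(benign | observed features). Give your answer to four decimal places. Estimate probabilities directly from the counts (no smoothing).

0.7874

malicious: (45/150) × (10/45) × (7/45) × (34/45) ≈ 0.00783539
benign: (105/150) × (100/105) × (15/105) × (32/105) ≈ 0.0290249
P(benign | x) = 0.0290249 / 0.03686029 ≈ 0.7874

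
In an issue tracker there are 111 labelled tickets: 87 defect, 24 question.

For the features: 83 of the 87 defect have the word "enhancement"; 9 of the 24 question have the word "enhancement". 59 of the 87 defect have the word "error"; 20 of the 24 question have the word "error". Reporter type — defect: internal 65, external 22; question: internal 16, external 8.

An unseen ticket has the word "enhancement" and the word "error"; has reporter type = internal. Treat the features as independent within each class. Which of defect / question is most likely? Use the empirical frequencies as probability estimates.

defect: (87/111) × (83/87) × (59/87) × (65/87) ≈ 0.378863
question: (24/111) × (9/24) × (20/24) × (16/24) ≈ 0.045045
Highest score → defect.

defect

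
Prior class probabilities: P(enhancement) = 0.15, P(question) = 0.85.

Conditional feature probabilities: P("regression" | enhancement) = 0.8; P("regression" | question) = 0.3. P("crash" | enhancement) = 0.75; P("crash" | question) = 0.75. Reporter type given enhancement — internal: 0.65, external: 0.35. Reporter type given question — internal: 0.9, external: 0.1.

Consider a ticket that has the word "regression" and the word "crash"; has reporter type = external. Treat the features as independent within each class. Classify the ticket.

enhancement: 0.15 × 0.8 × 0.75 × 0.35 = 0.0315
question: 0.85 × 0.3 × 0.75 × 0.1 = 0.019125
Highest score → enhancement.

enhancement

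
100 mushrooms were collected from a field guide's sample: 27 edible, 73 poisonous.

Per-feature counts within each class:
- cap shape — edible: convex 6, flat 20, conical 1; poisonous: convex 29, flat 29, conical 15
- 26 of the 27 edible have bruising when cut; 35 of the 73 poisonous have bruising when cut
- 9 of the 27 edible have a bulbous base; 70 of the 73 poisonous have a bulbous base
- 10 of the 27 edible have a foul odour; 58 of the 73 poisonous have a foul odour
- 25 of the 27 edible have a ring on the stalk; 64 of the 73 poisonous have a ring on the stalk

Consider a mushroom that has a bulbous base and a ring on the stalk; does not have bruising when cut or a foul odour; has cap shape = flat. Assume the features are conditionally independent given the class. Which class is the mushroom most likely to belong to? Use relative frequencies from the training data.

edible: (27/100) × (20/27) × (1/27) × (9/27) × (17/27) × (25/27) ≈ 0.00143948
poisonous: (73/100) × (29/73) × (38/73) × (70/73) × (15/73) × (64/73) ≈ 0.0260771
Highest score → poisonous.

poisonous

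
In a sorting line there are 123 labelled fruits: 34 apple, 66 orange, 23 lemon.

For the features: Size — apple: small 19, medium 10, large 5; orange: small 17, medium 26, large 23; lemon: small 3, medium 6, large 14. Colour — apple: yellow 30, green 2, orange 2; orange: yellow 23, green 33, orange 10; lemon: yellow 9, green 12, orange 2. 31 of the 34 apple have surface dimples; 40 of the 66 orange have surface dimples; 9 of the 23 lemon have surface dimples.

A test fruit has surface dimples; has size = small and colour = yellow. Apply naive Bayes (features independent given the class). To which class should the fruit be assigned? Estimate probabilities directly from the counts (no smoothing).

apple: (34/123) × (19/34) × (30/34) × (31/34) ≈ 0.124272
orange: (66/123) × (17/66) × (23/66) × (40/66) ≈ 0.0291907
lemon: (23/123) × (3/23) × (9/23) × (9/23) ≈ 0.00373461
Highest score → apple.

apple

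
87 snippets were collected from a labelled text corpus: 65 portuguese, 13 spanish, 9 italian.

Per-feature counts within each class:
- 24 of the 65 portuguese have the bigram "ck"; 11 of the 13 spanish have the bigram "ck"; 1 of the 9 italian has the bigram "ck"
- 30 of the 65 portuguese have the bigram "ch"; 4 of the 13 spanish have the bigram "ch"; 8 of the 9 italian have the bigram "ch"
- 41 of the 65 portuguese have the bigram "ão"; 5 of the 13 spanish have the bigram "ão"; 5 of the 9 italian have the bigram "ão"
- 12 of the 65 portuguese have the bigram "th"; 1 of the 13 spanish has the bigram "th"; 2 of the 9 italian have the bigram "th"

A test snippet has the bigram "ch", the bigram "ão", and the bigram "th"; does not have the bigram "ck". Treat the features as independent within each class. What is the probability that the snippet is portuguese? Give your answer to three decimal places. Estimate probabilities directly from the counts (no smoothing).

0.711

portuguese: (65/87) × (41/65) × (30/65) × (41/65) × (12/65) ≈ 0.0253286
spanish: (13/87) × (2/13) × (4/13) × (5/13) × (1/13) ≈ 0.000209272
italian: (9/87) × (8/9) × (8/9) × (5/9) × (2/9) ≈ 0.010091
P(portuguese | x) = 0.0253286 / 0.035628872 ≈ 0.711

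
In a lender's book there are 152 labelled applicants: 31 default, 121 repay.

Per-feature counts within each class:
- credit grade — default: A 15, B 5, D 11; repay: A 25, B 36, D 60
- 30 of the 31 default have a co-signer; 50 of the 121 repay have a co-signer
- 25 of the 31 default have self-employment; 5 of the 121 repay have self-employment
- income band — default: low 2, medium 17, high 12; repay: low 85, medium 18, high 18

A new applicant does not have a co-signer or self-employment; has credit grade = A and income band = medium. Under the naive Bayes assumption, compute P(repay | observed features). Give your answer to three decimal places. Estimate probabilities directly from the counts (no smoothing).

0.976

default: (31/152) × (15/31) × (1/31) × (6/31) × (17/31) ≈ 0.00033788
repay: (121/152) × (25/121) × (71/121) × (116/121) × (18/121) ≈ 0.0137635
P(repay | x) = 0.0137635 / 0.01410138 ≈ 0.976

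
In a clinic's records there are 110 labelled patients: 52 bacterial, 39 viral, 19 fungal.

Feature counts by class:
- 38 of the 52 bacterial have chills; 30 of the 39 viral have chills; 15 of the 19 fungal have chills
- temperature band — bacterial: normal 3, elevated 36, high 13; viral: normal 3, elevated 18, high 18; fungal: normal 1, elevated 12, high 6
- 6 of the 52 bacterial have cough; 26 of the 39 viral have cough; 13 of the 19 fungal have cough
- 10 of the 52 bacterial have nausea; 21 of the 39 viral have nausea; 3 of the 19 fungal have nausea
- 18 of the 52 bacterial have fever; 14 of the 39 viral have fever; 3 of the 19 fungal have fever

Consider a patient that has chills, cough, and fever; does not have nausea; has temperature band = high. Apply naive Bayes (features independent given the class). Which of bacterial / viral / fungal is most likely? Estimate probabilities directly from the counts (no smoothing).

viral

bacterial: (52/110) × (38/52) × (13/52) × (6/52) × (42/52) × (18/52) ≈ 0.00278608
viral: (39/110) × (30/39) × (18/39) × (26/39) × (18/39) × (14/39) ≈ 0.0139033
fungal: (19/110) × (15/19) × (6/19) × (13/19) × (16/19) × (3/19) ≈ 0.0039176
Highest score → viral.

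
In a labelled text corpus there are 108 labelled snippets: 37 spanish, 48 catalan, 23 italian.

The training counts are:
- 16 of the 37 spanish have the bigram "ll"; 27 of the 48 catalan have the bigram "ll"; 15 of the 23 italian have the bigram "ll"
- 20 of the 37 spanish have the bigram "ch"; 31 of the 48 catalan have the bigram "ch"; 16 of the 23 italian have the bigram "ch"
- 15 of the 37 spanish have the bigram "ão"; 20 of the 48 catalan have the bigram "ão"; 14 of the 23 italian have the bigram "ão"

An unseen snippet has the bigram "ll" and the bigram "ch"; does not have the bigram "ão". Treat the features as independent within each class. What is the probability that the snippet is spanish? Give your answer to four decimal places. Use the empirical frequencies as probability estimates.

spanish: (37/108) × (16/37) × (20/37) × (22/37) ≈ 0.0476152
catalan: (48/108) × (27/48) × (31/48) × (28/48) ≈ 0.094184
italian: (23/108) × (15/23) × (16/23) × (9/23) ≈ 0.0378072
P(spanish | x) = 0.0476152 / 0.1796064 ≈ 0.2651

0.2651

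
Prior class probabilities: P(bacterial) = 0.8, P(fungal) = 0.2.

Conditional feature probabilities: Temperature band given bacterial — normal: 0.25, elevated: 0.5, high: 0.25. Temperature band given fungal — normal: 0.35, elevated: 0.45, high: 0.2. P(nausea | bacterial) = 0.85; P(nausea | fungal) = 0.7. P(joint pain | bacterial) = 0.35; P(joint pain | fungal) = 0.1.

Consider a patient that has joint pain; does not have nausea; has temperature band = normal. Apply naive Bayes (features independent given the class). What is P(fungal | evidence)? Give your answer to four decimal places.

0.1667

bacterial: 0.8 × 0.25 × (1−0.85) × 0.35 = 0.0105
fungal: 0.2 × 0.35 × (1−0.7) × 0.1 = 0.0021
P(fungal | x) = 0.0021 / 0.0126 ≈ 0.1667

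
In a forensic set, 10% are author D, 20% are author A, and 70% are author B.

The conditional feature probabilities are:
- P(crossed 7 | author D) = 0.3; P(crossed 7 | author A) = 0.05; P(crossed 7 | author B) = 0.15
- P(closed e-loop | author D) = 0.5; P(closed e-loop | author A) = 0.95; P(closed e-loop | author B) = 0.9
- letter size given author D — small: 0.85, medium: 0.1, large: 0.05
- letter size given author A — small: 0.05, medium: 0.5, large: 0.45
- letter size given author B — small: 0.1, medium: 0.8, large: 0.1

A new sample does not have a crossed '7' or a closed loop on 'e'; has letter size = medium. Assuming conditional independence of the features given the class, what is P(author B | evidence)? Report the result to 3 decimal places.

author D: 0.1 × (1−0.3) × (1−0.5) × 0.1 = 0.0035
author A: 0.2 × (1−0.05) × (1−0.95) × 0.5 = 0.00475
author B: 0.7 × (1−0.15) × (1−0.9) × 0.8 = 0.0476
P(author B | x) = 0.0476 / 0.05585 ≈ 0.852

0.852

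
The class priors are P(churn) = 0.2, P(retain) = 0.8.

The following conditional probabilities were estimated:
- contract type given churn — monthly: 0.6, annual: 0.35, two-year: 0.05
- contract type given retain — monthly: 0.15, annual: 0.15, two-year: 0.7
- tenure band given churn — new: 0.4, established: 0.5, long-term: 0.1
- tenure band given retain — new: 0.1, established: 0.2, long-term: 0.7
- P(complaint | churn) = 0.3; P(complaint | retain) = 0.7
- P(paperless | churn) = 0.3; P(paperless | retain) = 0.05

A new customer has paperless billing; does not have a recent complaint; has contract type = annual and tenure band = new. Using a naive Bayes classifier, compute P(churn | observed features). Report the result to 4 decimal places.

0.9703

churn: 0.2 × 0.35 × 0.4 × (1−0.3) × 0.3 = 0.00588
retain: 0.8 × 0.15 × 0.1 × (1−0.7) × 0.05 = 0.00018
P(churn | x) = 0.00588 / 0.00606 ≈ 0.9703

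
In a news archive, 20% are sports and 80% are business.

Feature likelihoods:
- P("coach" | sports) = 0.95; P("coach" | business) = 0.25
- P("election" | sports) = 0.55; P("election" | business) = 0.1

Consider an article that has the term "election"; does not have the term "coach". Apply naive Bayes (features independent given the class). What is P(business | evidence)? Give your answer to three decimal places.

sports: 0.2 × (1−0.95) × 0.55 = 0.0055
business: 0.8 × (1−0.25) × 0.1 = 0.06
P(business | x) = 0.06 / 0.0655 ≈ 0.916

0.916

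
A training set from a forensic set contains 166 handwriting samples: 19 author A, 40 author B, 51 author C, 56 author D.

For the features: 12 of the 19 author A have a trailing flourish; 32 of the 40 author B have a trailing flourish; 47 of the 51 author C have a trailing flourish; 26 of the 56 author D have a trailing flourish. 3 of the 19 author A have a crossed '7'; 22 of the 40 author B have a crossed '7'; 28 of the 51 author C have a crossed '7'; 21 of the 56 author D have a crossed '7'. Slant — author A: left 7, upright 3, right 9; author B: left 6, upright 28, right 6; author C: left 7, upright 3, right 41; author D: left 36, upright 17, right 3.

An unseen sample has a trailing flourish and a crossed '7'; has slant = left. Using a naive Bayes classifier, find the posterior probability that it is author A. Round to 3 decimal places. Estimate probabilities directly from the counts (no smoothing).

author A: (19/166) × (12/19) × (3/19) × (7/19) ≈ 0.00420519
author B: (40/166) × (32/40) × (22/40) × (6/40) ≈ 0.0159036
author C: (51/166) × (47/51) × (28/51) × (7/51) ≈ 0.0213356
author D: (56/166) × (26/56) × (21/56) × (36/56) ≈ 0.0377582
P(author A | x) = 0.00420519 / 0.07920259 ≈ 0.053

0.053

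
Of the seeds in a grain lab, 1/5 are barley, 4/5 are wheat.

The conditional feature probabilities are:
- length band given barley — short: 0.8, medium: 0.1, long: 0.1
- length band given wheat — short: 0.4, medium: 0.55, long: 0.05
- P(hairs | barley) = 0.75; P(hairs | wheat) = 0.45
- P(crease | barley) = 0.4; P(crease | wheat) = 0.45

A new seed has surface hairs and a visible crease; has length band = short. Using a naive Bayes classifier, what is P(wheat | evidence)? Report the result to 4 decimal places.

0.5745

barley: 0.2 × 0.8 × 0.75 × 0.4 = 0.048
wheat: 0.8 × 0.4 × 0.45 × 0.45 = 0.0648
P(wheat | x) = 0.0648 / 0.1128 ≈ 0.5745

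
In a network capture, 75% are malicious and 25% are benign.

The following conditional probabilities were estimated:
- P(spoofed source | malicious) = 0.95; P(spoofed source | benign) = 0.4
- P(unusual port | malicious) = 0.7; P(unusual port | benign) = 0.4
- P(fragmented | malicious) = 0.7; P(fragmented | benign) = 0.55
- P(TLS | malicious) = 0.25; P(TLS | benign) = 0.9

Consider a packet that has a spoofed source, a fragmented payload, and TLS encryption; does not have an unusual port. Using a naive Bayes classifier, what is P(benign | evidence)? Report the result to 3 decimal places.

malicious: 0.75 × 0.95 × (1−0.7) × 0.7 × 0.25 = 0.03740625
benign: 0.25 × 0.4 × (1−0.4) × 0.55 × 0.9 = 0.0297
P(benign | x) = 0.0297 / 0.06710625 ≈ 0.443

0.443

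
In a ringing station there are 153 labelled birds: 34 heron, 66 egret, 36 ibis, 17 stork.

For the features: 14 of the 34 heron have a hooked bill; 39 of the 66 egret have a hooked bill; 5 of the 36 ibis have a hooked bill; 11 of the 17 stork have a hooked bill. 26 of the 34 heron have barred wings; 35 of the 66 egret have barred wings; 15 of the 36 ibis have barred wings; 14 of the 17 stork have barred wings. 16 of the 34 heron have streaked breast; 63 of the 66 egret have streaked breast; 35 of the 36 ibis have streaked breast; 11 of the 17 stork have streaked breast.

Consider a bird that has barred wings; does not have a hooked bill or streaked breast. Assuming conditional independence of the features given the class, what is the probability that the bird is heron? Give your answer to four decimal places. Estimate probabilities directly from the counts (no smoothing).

heron: (34/153) × (20/34) × (26/34) × (18/34) ≈ 0.0529208
egret: (66/153) × (27/66) × (35/66) × (3/66) ≈ 0.00425377
ibis: (36/153) × (31/36) × (15/36) × (1/36) ≈ 0.00234507
stork: (17/153) × (6/17) × (14/17) × (6/17) ≈ 0.0113983
P(heron | x) = 0.0529208 / 0.07091794 ≈ 0.7462

0.7462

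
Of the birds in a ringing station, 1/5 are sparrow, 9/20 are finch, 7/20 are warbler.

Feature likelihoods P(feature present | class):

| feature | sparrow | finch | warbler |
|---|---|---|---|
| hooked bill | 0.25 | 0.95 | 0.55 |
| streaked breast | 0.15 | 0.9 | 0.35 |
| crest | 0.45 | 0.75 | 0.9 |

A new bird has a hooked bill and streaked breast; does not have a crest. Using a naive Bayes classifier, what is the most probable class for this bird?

sparrow: 0.2 × 0.25 × 0.15 × (1−0.45) = 0.004125
finch: 0.45 × 0.95 × 0.9 × (1−0.75) = 0.0961875
warbler: 0.35 × 0.55 × 0.35 × (1−0.9) = 0.0067375
Highest score → finch.

finch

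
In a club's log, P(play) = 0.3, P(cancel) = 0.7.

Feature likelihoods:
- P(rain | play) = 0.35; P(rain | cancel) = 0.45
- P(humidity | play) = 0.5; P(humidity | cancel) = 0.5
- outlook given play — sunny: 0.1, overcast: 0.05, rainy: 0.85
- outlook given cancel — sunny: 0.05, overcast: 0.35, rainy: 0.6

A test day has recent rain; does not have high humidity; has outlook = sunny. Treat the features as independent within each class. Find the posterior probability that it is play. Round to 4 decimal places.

play: 0.3 × 0.35 × (1−0.5) × 0.1 = 0.00525
cancel: 0.7 × 0.45 × (1−0.5) × 0.05 = 0.007875
P(play | x) = 0.00525 / 0.013125 ≈ 0.4000

0.4000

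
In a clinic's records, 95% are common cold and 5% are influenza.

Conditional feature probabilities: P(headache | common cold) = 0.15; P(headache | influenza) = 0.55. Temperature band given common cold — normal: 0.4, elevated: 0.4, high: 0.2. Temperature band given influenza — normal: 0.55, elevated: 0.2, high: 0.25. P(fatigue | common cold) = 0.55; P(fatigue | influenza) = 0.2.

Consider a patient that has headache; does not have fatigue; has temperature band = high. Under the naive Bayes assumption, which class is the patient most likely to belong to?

common cold

common cold: 0.95 × 0.15 × 0.2 × (1−0.55) = 0.012825
influenza: 0.05 × 0.55 × 0.25 × (1−0.2) = 0.0055
Highest score → common cold.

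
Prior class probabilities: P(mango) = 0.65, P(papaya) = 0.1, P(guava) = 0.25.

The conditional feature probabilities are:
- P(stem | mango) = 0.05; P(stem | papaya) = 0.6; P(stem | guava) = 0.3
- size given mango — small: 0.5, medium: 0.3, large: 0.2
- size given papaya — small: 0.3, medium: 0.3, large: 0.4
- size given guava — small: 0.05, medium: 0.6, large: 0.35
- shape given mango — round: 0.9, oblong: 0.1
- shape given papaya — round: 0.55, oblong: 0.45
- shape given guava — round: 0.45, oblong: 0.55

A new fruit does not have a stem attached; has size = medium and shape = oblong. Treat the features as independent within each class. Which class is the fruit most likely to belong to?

mango: 0.65 × (1−0.05) × 0.3 × 0.1 = 0.018525
papaya: 0.1 × (1−0.6) × 0.3 × 0.45 = 0.0054
guava: 0.25 × (1−0.3) × 0.6 × 0.55 = 0.05775
Highest score → guava.

guava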